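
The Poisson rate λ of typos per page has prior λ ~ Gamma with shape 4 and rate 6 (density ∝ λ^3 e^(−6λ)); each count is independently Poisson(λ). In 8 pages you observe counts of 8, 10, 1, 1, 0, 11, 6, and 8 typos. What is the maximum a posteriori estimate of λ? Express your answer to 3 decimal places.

Σxᵢ = 8+10+1+1+0+11+6+8 = 45, with n = 8.
Posterior ∝ λ^3e^(−6λ) · λ^45e^(−8λ) = λ^48e^(−14λ), i.e. Gamma(shape=49, rate=14).
The mode of a Gamma(a, b) with a ≥ 1 (shape–rate) is (a−1)/b = 48/14 ≈ 3.429.

λ̂_MAP = 3.429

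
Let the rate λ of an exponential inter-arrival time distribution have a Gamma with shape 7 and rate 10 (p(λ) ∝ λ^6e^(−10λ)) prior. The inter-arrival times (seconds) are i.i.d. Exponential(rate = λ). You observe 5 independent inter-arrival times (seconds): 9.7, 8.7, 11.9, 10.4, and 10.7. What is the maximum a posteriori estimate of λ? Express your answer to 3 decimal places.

The Exponential(rate=λ) likelihood is ∝ λ^n e^(−λΣtᵢ). Here n = 5 and Σtᵢ = 9.7 + 8.7 + 11.9 + 10.4 + 10.7 = 51.4.
Posterior ∝ λ^6e^(−10λ) · λ^5e^(−51.4λ) = λ^11e^(−61.4λ), i.e. Gamma(12, 61.4).
Mode = (a−1)/b = 11/61.4 ≈ 0.179.

λ̂_MAP = 0.179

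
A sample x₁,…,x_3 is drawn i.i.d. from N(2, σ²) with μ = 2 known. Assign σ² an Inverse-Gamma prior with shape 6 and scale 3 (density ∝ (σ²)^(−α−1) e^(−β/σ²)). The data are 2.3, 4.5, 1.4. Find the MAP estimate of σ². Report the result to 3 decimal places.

Sum of squared deviations about the known mean: SS = (2.3−2)² + (4.5−2)² + (1.4−2)² = 6.7.
The Normal likelihood contributes (σ²)^(−n/2) exp(−SS/(2σ²)), so the posterior is Inverse-Gamma(α + n/2, β + SS/2) = Inverse-Gamma(7.5, 6.35).
The mode of Inverse-Gamma(a, b) is b/(a+1) = 6.35/8.5 ≈ 0.747.

σ̂²_MAP = 0.747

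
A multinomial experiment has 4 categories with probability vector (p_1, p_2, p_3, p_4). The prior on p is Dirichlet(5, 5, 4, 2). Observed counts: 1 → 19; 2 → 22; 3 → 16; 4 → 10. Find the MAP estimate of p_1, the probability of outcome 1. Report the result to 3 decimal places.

The posterior is Dirichlet(αᵢ + nᵢ) = Dirichlet(24, 27, 20, 12).
For a Dirichlet(a₁,…,a_K) with all aᵢ > 1, the mode has j-th component (aⱼ − 1)/(Σaᵢ − K).
Here Σaᵢ = 83 and K = 4, so p_1 = (24 − 1)/(83 − 4) = 23/79 ≈ 0.291.

MAP estimate: 0.291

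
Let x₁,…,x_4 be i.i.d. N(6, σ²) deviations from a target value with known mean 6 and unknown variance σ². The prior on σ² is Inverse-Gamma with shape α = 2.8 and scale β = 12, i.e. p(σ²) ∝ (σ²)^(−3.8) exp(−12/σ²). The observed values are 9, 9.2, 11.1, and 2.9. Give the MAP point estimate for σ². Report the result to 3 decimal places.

Sum of squared deviations about the known mean: SS = (9−6)² + (9.2−6)² + (11.1−6)² + (2.9−6)² = 54.86.
The Normal likelihood contributes (σ²)^(−n/2) exp(−SS/(2σ²)), so the posterior is Inverse-Gamma(α + n/2, β + SS/2) = Inverse-Gamma(4.8, 39.43).
The mode of Inverse-Gamma(a, b) is b/(a+1) = 39.43/5.8 ≈ 6.798.

σ̂²_MAP = 6.798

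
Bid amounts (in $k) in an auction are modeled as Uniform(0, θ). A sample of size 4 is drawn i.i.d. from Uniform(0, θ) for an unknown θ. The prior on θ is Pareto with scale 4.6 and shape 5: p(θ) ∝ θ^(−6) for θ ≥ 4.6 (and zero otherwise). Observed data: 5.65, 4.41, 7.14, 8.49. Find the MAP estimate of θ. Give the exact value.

θ̂_MAP = 8.49

The Uniform(0, θ) likelihood is θ^(−n) for θ ≥ max(xᵢ), zero otherwise. Here max(xᵢ) = 8.49.
Posterior ∝ θ^(−6) · θ^(−4) = θ^(−10) on θ ≥ max(4.6, 8.49) = 8.49.
This density is strictly decreasing in θ, so the posterior mode lies at the lower boundary of the support.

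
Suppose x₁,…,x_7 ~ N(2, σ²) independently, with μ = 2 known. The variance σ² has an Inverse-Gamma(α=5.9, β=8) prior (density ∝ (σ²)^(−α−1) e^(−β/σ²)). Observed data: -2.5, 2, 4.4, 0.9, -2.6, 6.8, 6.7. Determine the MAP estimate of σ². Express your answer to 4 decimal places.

σ̂²_MAP = 5.2649

Sum of squared deviations about the known mean: SS = (-2.5−2)² + (2−2)² + (4.4−2)² + (0.9−2)² + (-2.6−2)² + (6.8−2)² + (6.7−2)² = 93.51.
The Normal likelihood contributes (σ²)^(−n/2) exp(−SS/(2σ²)), so the posterior is Inverse-Gamma(α + n/2, β + SS/2) = Inverse-Gamma(9.4, 54.755).
The mode of Inverse-Gamma(a, b) is b/(a+1) = 54.755/10.4 ≈ 5.2649.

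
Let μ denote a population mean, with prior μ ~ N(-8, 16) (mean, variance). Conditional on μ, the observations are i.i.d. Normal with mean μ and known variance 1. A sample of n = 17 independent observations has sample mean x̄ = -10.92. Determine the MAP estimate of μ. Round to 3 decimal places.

μ̂_MAP = -10.909

n = 17, x̄ = -10.92.
For a Normal prior and Normal likelihood with known variance, the posterior is Normal; its mode equals its mean, the precision-weighted average.
Prior precision 1/σ₀² = 1/16 = 0.0625; data precision n/σ² = 17/1 = 17.
μ̂ = (0.0625·(-8) + 17·(-10.92)) / (0.0625 + 17) = (-186.14)/17.0625 = -74456/6825 ≈ -10.909.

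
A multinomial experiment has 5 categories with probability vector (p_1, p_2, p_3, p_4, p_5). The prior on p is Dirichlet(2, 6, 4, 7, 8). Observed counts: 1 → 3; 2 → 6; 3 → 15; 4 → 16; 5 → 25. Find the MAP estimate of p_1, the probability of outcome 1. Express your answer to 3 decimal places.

MAP estimate: 0.046

The posterior is Dirichlet(αᵢ + nᵢ) = Dirichlet(5, 12, 19, 23, 33).
For a Dirichlet(a₁,…,a_K) with all aᵢ > 1, the mode has j-th component (aⱼ − 1)/(Σaᵢ − K).
Here Σaᵢ = 92 and K = 5, so p_1 = (5 − 1)/(92 − 5) = 4/87 ≈ 0.046.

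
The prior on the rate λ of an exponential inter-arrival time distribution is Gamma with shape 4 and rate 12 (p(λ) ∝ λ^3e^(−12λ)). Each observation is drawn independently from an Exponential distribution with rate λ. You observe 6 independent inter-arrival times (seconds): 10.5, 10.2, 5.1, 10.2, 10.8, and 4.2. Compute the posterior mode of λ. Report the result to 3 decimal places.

λ̂_MAP = 0.143

The Exponential(rate=λ) likelihood is ∝ λ^n e^(−λΣtᵢ). Here n = 6 and Σtᵢ = 10.5 + 10.2 + 5.1 + 10.2 + 10.8 + 4.2 = 51.
Posterior ∝ λ^3e^(−12λ) · λ^6e^(−51λ) = λ^9e^(−63λ), i.e. Gamma(10, 63).
Mode = (a−1)/b = 9/63 ≈ 0.143.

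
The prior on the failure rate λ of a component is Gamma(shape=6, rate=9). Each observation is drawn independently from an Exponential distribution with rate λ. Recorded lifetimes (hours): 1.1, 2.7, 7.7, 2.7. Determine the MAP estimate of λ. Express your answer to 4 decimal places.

λ̂_MAP = 0.3879

The Exponential(rate=λ) likelihood is ∝ λ^n e^(−λΣtᵢ). Here n = 4 and Σtᵢ = 1.1 + 2.7 + 7.7 + 2.7 = 14.2.
Posterior ∝ λ^5e^(−9λ) · λ^4e^(−14.2λ) = λ^9e^(−23.2λ), i.e. Gamma(10, 23.2).
Mode = (a−1)/b = 9/23.2 ≈ 0.3879.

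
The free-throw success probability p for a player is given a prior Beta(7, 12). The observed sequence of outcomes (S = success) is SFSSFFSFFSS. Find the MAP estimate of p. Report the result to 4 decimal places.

p̂_MAP = 0.4286

Prior: Beta(7, 12).
Data: 6 successes in 11 trials (from the sequence). The binomial likelihood contributes p^6(1−p)^5, so the posterior is Beta(7+6, 12+5) = Beta(13, 17).
For Beta(a, b) with a, b > 1 the mode is (a−1)/(a+b−2) = 12/28 ≈ 0.4286.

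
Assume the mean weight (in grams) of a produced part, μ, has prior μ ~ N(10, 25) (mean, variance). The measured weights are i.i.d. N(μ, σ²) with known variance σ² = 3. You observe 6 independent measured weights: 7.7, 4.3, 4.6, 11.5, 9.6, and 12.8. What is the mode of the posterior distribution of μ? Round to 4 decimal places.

μ̂_MAP = 8.4477

n = 6; x̄ = (7.7 + 4.3 + 4.6 + 11.5 + 9.6 + 12.8)/6 = 50.5/6 = 101/12 ≈ 8.4167.
For a Normal prior and Normal likelihood with known variance, the posterior is Normal; its mode equals its mean, the precision-weighted average.
Prior precision 1/σ₀² = 1/25 = 0.04; data precision n/σ² = 6/3 = 2.
μ̂ = (0.04·10 + 2·(101/12)) / (0.04 + 2) = (517/30)/2.04 = 2585/306 ≈ 8.4477.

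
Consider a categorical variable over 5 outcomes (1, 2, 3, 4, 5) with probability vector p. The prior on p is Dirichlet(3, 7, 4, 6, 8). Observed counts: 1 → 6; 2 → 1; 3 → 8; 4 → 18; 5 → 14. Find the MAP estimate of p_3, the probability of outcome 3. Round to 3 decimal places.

The posterior is Dirichlet(αᵢ + nᵢ) = Dirichlet(9, 8, 12, 24, 22).
For a Dirichlet(a₁,…,a_K) with all aᵢ > 1, the mode has j-th component (aⱼ − 1)/(Σaᵢ − K).
Here Σaᵢ = 75 and K = 5, so p_3 = (12 − 1)/(75 − 5) = 11/70 ≈ 0.157.

MAP estimate: 0.157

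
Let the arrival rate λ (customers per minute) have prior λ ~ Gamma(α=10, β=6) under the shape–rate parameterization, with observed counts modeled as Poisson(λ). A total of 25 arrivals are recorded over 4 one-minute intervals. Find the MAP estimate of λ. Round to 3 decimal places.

Σxᵢ = 25, n = 4.
Posterior ∝ λ^9e^(−6λ) · λ^25e^(−4λ) = λ^34e^(−10λ), i.e. Gamma(shape=35, rate=10).
The mode of a Gamma(a, b) with a ≥ 1 (shape–rate) is (a−1)/b = 34/10 ≈ 3.400.

λ̂_MAP = 3.400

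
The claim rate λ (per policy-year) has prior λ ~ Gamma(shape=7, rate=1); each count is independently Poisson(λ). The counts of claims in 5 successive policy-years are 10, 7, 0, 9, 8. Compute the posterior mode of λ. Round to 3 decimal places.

λ̂_MAP = 6.667

Σxᵢ = 10+7+0+9+8 = 34, with n = 5.
Posterior ∝ λ^6e^(−1λ) · λ^34e^(−5λ) = λ^40e^(−6λ), i.e. Gamma(shape=41, rate=6).
The mode of a Gamma(a, b) with a ≥ 1 (shape–rate) is (a−1)/b = 40/6 ≈ 6.667.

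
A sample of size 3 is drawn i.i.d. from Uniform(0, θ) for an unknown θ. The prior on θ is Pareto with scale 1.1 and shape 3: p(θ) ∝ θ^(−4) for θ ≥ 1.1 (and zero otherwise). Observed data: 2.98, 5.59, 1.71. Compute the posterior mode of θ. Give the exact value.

The Uniform(0, θ) likelihood is θ^(−n) for θ ≥ max(xᵢ), zero otherwise. Here max(xᵢ) = 5.59.
Posterior ∝ θ^(−4) · θ^(−3) = θ^(−7) on θ ≥ max(1.1, 5.59) = 5.59.
This density is strictly decreasing in θ, so the posterior mode lies at the lower boundary of the support.

θ̂_MAP = 5.59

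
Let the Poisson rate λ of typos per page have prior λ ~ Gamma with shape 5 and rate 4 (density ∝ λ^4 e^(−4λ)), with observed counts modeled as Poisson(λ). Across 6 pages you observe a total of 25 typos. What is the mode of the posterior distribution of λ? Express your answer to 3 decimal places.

Σxᵢ = 25, n = 6.
Posterior ∝ λ^4e^(−4λ) · λ^25e^(−6λ) = λ^29e^(−10λ), i.e. Gamma(shape=30, rate=10).
The mode of a Gamma(a, b) with a ≥ 1 (shape–rate) is (a−1)/b = 29/10 ≈ 2.900.

λ̂_MAP = 2.900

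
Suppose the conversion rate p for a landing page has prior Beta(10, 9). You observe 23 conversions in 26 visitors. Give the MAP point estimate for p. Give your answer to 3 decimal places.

Prior: Beta(10, 9).
Data: 23 successes in 26 trials. The binomial likelihood contributes p^23(1−p)^3, so the posterior is Beta(10+23, 9+3) = Beta(33, 12).
For Beta(a, b) with a, b > 1 the mode is (a−1)/(a+b−2) = 32/43 ≈ 0.744.

p̂_MAP = 0.744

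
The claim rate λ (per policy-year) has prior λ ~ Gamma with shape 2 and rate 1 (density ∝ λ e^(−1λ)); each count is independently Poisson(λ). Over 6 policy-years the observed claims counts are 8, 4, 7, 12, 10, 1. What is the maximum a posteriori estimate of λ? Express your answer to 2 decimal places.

λ̂_MAP = 6.14

Σxᵢ = 8+4+7+12+10+1 = 42, with n = 6.
Posterior ∝ λe^(−1λ) · λ^42e^(−6λ) = λ^43e^(−7λ), i.e. Gamma(shape=44, rate=7).
The mode of a Gamma(a, b) with a ≥ 1 (shape–rate) is (a−1)/b = 43/7 ≈ 6.14.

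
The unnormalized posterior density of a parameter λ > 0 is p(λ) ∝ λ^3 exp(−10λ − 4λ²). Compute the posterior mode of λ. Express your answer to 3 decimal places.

ℓ'(λ) = 3/λ − 10 − 8λ. Setting this to zero and multiplying by λ: 8λ² + 10λ − 3 = 0.
λ = (−10 + √(10² + 4·8·3)) / (2·8) = (−10 + √196) / 16 = (−10 + 14)/16 = 1/4.
ℓ''(λ) = −3/λ² − 8 < 0, confirming a maximum.

λ̂_MAP = 0.250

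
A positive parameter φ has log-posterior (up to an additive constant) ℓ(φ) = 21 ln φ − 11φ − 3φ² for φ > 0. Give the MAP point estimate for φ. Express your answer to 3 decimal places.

ℓ'(φ) = 21/φ − 11 − 6φ. Setting this to zero and multiplying by φ: 6φ² + 11φ − 21 = 0.
φ = (−11 + √(11² + 4·6·21)) / (2·6) = (−11 + √625) / 12 = (−11 + 25)/12 = 7/6.
ℓ''(φ) = −21/φ² − 6 < 0, confirming a maximum.

φ̂_MAP = 1.167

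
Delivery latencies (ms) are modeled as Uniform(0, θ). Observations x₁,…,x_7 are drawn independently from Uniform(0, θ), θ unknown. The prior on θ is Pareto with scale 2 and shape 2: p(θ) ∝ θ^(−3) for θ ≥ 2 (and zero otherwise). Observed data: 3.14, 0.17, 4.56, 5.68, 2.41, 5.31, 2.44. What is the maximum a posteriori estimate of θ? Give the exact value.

The Uniform(0, θ) likelihood is θ^(−n) for θ ≥ max(xᵢ), zero otherwise. Here max(xᵢ) = 5.68.
Posterior ∝ θ^(−3) · θ^(−7) = θ^(−10) on θ ≥ max(2, 5.68) = 5.68.
This density is strictly decreasing in θ, so the posterior mode lies at the lower boundary of the support.

θ̂_MAP = 5.68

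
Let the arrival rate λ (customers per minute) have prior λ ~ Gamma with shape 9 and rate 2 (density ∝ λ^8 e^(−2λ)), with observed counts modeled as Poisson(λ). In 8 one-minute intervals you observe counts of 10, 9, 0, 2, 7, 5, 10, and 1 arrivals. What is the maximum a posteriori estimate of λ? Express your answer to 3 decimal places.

λ̂_MAP = 5.200

Σxᵢ = 10+9+0+2+7+5+10+1 = 44, with n = 8.
Posterior ∝ λ^8e^(−2λ) · λ^44e^(−8λ) = λ^52e^(−10λ), i.e. Gamma(shape=53, rate=10).
The mode of a Gamma(a, b) with a ≥ 1 (shape–rate) is (a−1)/b = 52/10 ≈ 5.200.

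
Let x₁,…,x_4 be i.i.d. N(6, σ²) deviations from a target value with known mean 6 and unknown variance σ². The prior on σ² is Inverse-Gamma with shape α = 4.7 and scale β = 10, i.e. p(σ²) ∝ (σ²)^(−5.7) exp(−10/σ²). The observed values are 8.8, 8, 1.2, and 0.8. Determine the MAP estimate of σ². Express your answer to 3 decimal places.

σ̂²_MAP = 5.319

Sum of squared deviations about the known mean: SS = (8.8−6)² + (8−6)² + (1.2−6)² + (0.8−6)² = 61.92.
The Normal likelihood contributes (σ²)^(−n/2) exp(−SS/(2σ²)), so the posterior is Inverse-Gamma(α + n/2, β + SS/2) = Inverse-Gamma(6.7, 40.96).
The mode of Inverse-Gamma(a, b) is b/(a+1) = 40.96/7.7 ≈ 5.319.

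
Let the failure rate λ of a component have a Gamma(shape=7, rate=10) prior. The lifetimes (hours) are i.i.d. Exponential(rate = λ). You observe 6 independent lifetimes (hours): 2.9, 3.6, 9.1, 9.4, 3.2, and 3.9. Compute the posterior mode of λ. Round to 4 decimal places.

The Exponential(rate=λ) likelihood is ∝ λ^n e^(−λΣtᵢ). Here n = 6 and Σtᵢ = 2.9 + 3.6 + 9.1 + 9.4 + 3.2 + 3.9 = 32.1.
Posterior ∝ λ^6e^(−10λ) · λ^6e^(−32.1λ) = λ^12e^(−42.1λ), i.e. Gamma(13, 42.1).
Mode = (a−1)/b = 12/42.1 ≈ 0.2850.

λ̂_MAP = 0.2850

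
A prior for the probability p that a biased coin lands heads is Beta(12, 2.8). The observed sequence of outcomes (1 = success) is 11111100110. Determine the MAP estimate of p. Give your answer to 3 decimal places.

Prior: Beta(12, 2.8).
Data: 8 successes in 11 trials (from the sequence). The binomial likelihood contributes p^8(1−p)^3, so the posterior is Beta(12+8, 2.8+3) = Beta(20, 5.8).
For Beta(a, b) with a, b > 1 the mode is (a−1)/(a+b−2) = 19/23.8 ≈ 0.798.

p̂_MAP = 0.798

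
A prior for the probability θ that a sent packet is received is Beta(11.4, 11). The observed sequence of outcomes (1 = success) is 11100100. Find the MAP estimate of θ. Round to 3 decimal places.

θ̂_MAP = 0.507

Prior: Beta(11.4, 11).
Data: 4 successes in 8 trials (from the sequence). The binomial likelihood contributes θ^4(1−θ)^4, so the posterior is Beta(11.4+4, 11+4) = Beta(15.4, 15).
For Beta(a, b) with a, b > 1 the mode is (a−1)/(a+b−2) = 14.4/28.4 ≈ 0.507.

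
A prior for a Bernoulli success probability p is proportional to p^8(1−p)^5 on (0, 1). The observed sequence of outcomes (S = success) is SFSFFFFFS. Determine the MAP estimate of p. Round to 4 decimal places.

p̂_MAP = 0.5000

The prior density ∝ p^8(1−p)^5 is the kernel of Beta(9, 6).
Data: 3 successes in 9 trials (from the sequence). The binomial likelihood contributes p^3(1−p)^6, so the posterior is Beta(9+3, 6+6) = Beta(12, 12).
For Beta(a, b) with a, b > 1 the mode is (a−1)/(a+b−2) = 11/22 ≈ 0.5000.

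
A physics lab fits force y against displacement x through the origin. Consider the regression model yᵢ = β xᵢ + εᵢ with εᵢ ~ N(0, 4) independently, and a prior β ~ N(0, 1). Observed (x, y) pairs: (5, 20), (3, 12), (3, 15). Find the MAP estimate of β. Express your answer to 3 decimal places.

log p(β | y) = −Σ(yᵢ − βxᵢ)²/(2·4) − β²/(2·1) + const.
Setting the derivative to zero: Σxᵢ(yᵢ − βxᵢ)/4 − β/1 = 0, so β = Σxᵢyᵢ / (Σxᵢ² + σ²/τ²).
Σxᵢyᵢ = 5·20 + 3·12 + 3·15 = 181; Σxᵢ² = 43; σ²/τ² = 4.
β̂_MAP = 181 / (43 + 4) = 181/47 ≈ 3.851.

β̂_MAP = 3.851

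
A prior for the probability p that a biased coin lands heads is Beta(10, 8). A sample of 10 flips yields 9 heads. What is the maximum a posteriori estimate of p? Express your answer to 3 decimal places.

p̂_MAP = 0.692

Prior: Beta(10, 8).
Data: 9 successes in 10 trials. The binomial likelihood contributes p^9(1−p)^1, so the posterior is Beta(10+9, 8+1) = Beta(19, 9).
For Beta(a, b) with a, b > 1 the mode is (a−1)/(a+b−2) = 18/26 ≈ 0.692.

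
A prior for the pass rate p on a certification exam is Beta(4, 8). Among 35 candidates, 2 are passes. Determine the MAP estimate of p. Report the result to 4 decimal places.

Prior: Beta(4, 8).
Data: 2 successes in 35 trials. The binomial likelihood contributes p^2(1−p)^33, so the posterior is Beta(4+2, 8+33) = Beta(6, 41).
For Beta(a, b) with a, b > 1 the mode is (a−1)/(a+b−2) = 5/45 ≈ 0.1111.

p̂_MAP = 0.1111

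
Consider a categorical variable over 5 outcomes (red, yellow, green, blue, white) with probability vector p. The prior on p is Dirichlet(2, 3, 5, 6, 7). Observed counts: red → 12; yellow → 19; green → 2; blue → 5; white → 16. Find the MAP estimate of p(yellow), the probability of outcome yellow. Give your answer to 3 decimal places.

MAP estimate of p(yellow) = 0.292

The posterior is Dirichlet(αᵢ + nᵢ) = Dirichlet(14, 22, 7, 11, 23).
For a Dirichlet(a₁,…,a_K) with all aᵢ > 1, the mode has j-th component (aⱼ − 1)/(Σaᵢ − K).
Here Σaᵢ = 77 and K = 5, so p(yellow) = (22 − 1)/(77 − 5) = 21/72 ≈ 0.292.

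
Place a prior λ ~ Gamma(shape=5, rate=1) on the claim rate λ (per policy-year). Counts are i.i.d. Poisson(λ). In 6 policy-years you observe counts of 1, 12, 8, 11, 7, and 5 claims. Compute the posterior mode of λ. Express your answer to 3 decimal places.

Σxᵢ = 1+12+8+11+7+5 = 44, with n = 6.
Posterior ∝ λ^4e^(−1λ) · λ^44e^(−6λ) = λ^48e^(−7λ), i.e. Gamma(shape=49, rate=7).
The mode of a Gamma(a, b) with a ≥ 1 (shape–rate) is (a−1)/b = 48/7 ≈ 6.857.

λ̂_MAP = 6.857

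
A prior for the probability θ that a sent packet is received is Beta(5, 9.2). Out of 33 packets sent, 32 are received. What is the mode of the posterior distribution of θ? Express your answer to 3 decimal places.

Prior: Beta(5, 9.2).
Data: 32 successes in 33 trials. The binomial likelihood contributes θ^32(1−θ)^1, so the posterior is Beta(5+32, 9.2+1) = Beta(37, 10.2).
For Beta(a, b) with a, b > 1 the mode is (a−1)/(a+b−2) = 36/45.2 ≈ 0.796.

θ̂_MAP = 0.796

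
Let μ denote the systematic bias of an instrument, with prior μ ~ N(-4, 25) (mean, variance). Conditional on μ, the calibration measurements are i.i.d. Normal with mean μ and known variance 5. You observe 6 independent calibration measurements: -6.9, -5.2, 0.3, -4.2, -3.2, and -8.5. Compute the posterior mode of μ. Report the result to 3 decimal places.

n = 6; x̄ = ((-6.9) + (-5.2) + 0.3 + (-4.2) + (-3.2) + (-8.5))/6 = -27.7/6 = -277/60 ≈ -4.6167.
For a Normal prior and Normal likelihood with known variance, the posterior is Normal; its mode equals its mean, the precision-weighted average.
Prior precision 1/σ₀² = 1/25 = 0.04; data precision n/σ² = 6/5 = 1.2.
μ̂ = (0.04·(-4) + 1.2·(-277/60)) / (0.04 + 1.2) = (-5.7)/1.24 = -285/62 ≈ -4.597.

μ̂_MAP = -4.597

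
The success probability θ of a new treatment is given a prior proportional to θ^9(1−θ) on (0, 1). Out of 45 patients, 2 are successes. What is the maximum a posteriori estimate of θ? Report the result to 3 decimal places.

The prior density ∝ θ^9(1−θ)^1 is the kernel of Beta(10, 2).
Data: 2 successes in 45 trials. The binomial likelihood contributes θ^2(1−θ)^43, so the posterior is Beta(10+2, 2+43) = Beta(12, 45).
For Beta(a, b) with a, b > 1 the mode is (a−1)/(a+b−2) = 11/55 ≈ 0.200.

θ̂_MAP = 0.200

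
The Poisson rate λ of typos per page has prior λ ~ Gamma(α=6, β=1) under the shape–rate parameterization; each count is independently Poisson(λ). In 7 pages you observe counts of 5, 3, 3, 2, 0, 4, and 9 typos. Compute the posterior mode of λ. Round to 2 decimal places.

Σxᵢ = 5+3+3+2+0+4+9 = 26, with n = 7.
Posterior ∝ λ^5e^(−1λ) · λ^26e^(−7λ) = λ^31e^(−8λ), i.e. Gamma(shape=32, rate=8).
The mode of a Gamma(a, b) with a ≥ 1 (shape–rate) is (a−1)/b = 31/8 ≈ 3.88.

λ̂_MAP = 3.88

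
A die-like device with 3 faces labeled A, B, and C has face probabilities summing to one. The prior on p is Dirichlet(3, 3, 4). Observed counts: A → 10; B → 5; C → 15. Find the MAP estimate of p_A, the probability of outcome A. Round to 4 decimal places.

MAP estimate of p_A = 0.3243

The posterior is Dirichlet(αᵢ + nᵢ) = Dirichlet(13, 8, 19).
For a Dirichlet(a₁,…,a_K) with all aᵢ > 1, the mode has j-th component (aⱼ − 1)/(Σaᵢ − K).
Here Σaᵢ = 40 and K = 3, so p_A = (13 − 1)/(40 − 3) = 12/37 ≈ 0.3243.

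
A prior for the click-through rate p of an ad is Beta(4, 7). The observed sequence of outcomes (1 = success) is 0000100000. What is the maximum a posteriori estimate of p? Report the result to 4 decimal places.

Prior: Beta(4, 7).
Data: 1 success in 10 trials (from the sequence). The binomial likelihood contributes p(1−p)^9, so the posterior is Beta(4+1, 7+9) = Beta(5, 16).
For Beta(a, b) with a, b > 1 the mode is (a−1)/(a+b−2) = 4/19 ≈ 0.2105.

p̂_MAP = 0.2105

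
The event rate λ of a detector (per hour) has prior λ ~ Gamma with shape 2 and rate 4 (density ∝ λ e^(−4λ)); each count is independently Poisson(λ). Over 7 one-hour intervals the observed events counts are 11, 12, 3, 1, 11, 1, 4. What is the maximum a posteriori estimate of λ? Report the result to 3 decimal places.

λ̂_MAP = 4.000

Σxᵢ = 11+12+3+1+11+1+4 = 43, with n = 7.
Posterior ∝ λe^(−4λ) · λ^43e^(−7λ) = λ^44e^(−11λ), i.e. Gamma(shape=45, rate=11).
The mode of a Gamma(a, b) with a ≥ 1 (shape–rate) is (a−1)/b = 44/11 ≈ 4.000.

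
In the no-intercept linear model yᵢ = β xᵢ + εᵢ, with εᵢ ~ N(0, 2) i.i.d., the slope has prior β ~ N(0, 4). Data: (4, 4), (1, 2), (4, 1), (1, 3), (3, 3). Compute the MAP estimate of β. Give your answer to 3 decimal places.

log p(β | y) = −Σ(yᵢ − βxᵢ)²/(2·2) − β²/(2·4) + const.
Setting the derivative to zero: Σxᵢ(yᵢ − βxᵢ)/2 − β/4 = 0, so β = Σxᵢyᵢ / (Σxᵢ² + σ²/τ²).
Σxᵢyᵢ = 4·4 + 1·2 + 4·1 + 1·3 + 3·3 = 34; Σxᵢ² = 43; σ²/τ² = 0.5.
β̂_MAP = 34 / (43 + 0.5) = 34/43.5 ≈ 0.782.

β̂_MAP = 0.782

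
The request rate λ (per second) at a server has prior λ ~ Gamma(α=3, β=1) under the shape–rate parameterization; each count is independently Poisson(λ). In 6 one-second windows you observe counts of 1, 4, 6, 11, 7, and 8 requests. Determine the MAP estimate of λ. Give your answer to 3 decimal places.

λ̂_MAP = 5.571

Σxᵢ = 1+4+6+11+7+8 = 37, with n = 6.
Posterior ∝ λ^2e^(−1λ) · λ^37e^(−6λ) = λ^39e^(−7λ), i.e. Gamma(shape=40, rate=7).
The mode of a Gamma(a, b) with a ≥ 1 (shape–rate) is (a−1)/b = 39/7 ≈ 5.571.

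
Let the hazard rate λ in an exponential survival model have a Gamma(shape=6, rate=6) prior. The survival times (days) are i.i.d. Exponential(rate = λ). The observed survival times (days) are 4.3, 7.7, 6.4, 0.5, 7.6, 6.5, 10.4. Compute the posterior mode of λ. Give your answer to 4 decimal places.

The Exponential(rate=λ) likelihood is ∝ λ^n e^(−λΣtᵢ). Here n = 7 and Σtᵢ = 4.3 + 7.7 + 6.4 + 0.5 + 7.6 + 6.5 + 10.4 = 43.4.
Posterior ∝ λ^5e^(−6λ) · λ^7e^(−43.4λ) = λ^12e^(−49.4λ), i.e. Gamma(13, 49.4).
Mode = (a−1)/b = 12/49.4 ≈ 0.2429.

λ̂_MAP = 0.2429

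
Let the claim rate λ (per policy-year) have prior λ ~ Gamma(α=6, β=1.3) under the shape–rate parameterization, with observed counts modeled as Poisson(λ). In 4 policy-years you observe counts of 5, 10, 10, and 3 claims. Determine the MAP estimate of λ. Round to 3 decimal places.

Σxᵢ = 5+10+10+3 = 28, with n = 4.
Posterior ∝ λ^5e^(−1.3λ) · λ^28e^(−4λ) = λ^33e^(−5.3λ), i.e. Gamma(shape=34, rate=5.3).
The mode of a Gamma(a, b) with a ≥ 1 (shape–rate) is (a−1)/b = 33/5.3 ≈ 6.226.

λ̂_MAP = 6.226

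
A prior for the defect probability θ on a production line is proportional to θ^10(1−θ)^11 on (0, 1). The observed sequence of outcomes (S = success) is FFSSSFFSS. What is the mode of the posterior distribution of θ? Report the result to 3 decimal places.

θ̂_MAP = 0.500

The prior density ∝ θ^10(1−θ)^11 is the kernel of Beta(11, 12).
Data: 5 successes in 9 trials (from the sequence). The binomial likelihood contributes θ^5(1−θ)^4, so the posterior is Beta(11+5, 12+4) = Beta(16, 16).
For Beta(a, b) with a, b > 1 the mode is (a−1)/(a+b−2) = 15/30 ≈ 0.500.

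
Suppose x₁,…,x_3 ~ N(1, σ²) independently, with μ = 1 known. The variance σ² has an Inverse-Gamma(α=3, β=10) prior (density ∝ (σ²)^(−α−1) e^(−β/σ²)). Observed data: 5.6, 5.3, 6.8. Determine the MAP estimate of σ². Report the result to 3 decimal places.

σ̂²_MAP = 8.481

Sum of squared deviations about the known mean: SS = (5.6−1)² + (5.3−1)² + (6.8−1)² = 73.29.
The Normal likelihood contributes (σ²)^(−n/2) exp(−SS/(2σ²)), so the posterior is Inverse-Gamma(α + n/2, β + SS/2) = Inverse-Gamma(4.5, 46.645).
The mode of Inverse-Gamma(a, b) is b/(a+1) = 46.645/5.5 ≈ 8.481.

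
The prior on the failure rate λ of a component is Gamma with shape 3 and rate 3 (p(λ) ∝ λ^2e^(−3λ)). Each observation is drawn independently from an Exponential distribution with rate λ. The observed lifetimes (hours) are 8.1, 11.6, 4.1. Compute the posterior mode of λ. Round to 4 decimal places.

λ̂_MAP = 0.1866

The Exponential(rate=λ) likelihood is ∝ λ^n e^(−λΣtᵢ). Here n = 3 and Σtᵢ = 8.1 + 11.6 + 4.1 = 23.8.
Posterior ∝ λ^2e^(−3λ) · λ^3e^(−23.8λ) = λ^5e^(−26.8λ), i.e. Gamma(6, 26.8).
Mode = (a−1)/b = 5/26.8 ≈ 0.1866.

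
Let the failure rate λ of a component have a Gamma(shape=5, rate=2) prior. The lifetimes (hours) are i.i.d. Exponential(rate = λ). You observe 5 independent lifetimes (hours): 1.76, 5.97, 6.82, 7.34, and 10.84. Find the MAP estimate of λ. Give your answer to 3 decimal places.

λ̂_MAP = 0.259

The Exponential(rate=λ) likelihood is ∝ λ^n e^(−λΣtᵢ). Here n = 5 and Σtᵢ = 1.76 + 5.97 + 6.82 + 7.34 + 10.84 = 32.73.
Posterior ∝ λ^4e^(−2λ) · λ^5e^(−32.73λ) = λ^9e^(−34.73λ), i.e. Gamma(10, 34.73).
Mode = (a−1)/b = 9/34.73 ≈ 0.259.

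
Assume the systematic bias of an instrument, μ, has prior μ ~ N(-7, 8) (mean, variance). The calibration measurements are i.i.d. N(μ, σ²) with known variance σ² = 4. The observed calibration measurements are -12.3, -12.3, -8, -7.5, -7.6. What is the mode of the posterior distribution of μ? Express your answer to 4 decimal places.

n = 5; x̄ = ((-12.3) + (-12.3) + (-8) + (-7.5) + (-7.6))/5 = -47.7/5 = -9.54.
For a Normal prior and Normal likelihood with known variance, the posterior is Normal; its mode equals its mean, the precision-weighted average.
Prior precision 1/σ₀² = 1/8 = 0.125; data precision n/σ² = 5/4 = 1.25.
μ̂ = (0.125·(-7) + 1.25·(-9.54)) / (0.125 + 1.25) = (-12.8)/1.375 = -512/55 ≈ -9.3091.

μ̂_MAP = -9.3091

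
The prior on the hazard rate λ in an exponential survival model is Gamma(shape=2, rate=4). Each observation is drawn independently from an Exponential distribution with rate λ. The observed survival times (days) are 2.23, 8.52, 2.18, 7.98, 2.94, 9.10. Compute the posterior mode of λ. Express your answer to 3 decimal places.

λ̂_MAP = 0.189

The Exponential(rate=λ) likelihood is ∝ λ^n e^(−λΣtᵢ). Here n = 6 and Σtᵢ = 2.23 + 8.52 + 2.18 + 7.98 + 2.94 + 9.10 = 32.95.
Posterior ∝ λe^(−4λ) · λ^6e^(−32.95λ) = λ^7e^(−36.95λ), i.e. Gamma(8, 36.95).
Mode = (a−1)/b = 7/36.95 ≈ 0.189.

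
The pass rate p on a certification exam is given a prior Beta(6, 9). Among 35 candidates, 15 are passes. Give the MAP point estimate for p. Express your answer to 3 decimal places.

Prior: Beta(6, 9).
Data: 15 successes in 35 trials. The binomial likelihood contributes p^15(1−p)^20, so the posterior is Beta(6+15, 9+20) = Beta(21, 29).
For Beta(a, b) with a, b > 1 the mode is (a−1)/(a+b−2) = 20/48 ≈ 0.417.

p̂_MAP = 0.417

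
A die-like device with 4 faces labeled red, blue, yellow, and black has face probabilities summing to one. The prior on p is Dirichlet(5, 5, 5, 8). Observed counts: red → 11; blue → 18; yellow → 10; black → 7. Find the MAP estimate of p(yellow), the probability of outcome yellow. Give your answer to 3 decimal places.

MAP estimate of p(yellow) = 0.215

The posterior is Dirichlet(αᵢ + nᵢ) = Dirichlet(16, 23, 15, 15).
For a Dirichlet(a₁,…,a_K) with all aᵢ > 1, the mode has j-th component (aⱼ − 1)/(Σaᵢ − K).
Here Σaᵢ = 69 and K = 4, so p(yellow) = (15 − 1)/(69 − 4) = 14/65 ≈ 0.215.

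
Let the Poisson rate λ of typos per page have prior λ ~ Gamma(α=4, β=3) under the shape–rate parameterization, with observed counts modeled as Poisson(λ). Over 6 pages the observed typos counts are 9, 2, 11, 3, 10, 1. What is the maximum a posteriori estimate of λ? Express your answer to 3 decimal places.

Σxᵢ = 9+2+11+3+10+1 = 36, with n = 6.
Posterior ∝ λ^3e^(−3λ) · λ^36e^(−6λ) = λ^39e^(−9λ), i.e. Gamma(shape=40, rate=9).
The mode of a Gamma(a, b) with a ≥ 1 (shape–rate) is (a−1)/b = 39/9 ≈ 4.333.

λ̂_MAP = 4.333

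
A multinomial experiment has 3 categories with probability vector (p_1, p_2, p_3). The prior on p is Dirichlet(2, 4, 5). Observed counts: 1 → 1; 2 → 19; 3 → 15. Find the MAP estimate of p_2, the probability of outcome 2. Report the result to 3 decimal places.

MAP estimate: 0.512

The posterior is Dirichlet(αᵢ + nᵢ) = Dirichlet(3, 23, 20).
For a Dirichlet(a₁,…,a_K) with all aᵢ > 1, the mode has j-th component (aⱼ − 1)/(Σaᵢ − K).
Here Σaᵢ = 46 and K = 3, so p_2 = (23 − 1)/(46 − 3) = 22/43 ≈ 0.512.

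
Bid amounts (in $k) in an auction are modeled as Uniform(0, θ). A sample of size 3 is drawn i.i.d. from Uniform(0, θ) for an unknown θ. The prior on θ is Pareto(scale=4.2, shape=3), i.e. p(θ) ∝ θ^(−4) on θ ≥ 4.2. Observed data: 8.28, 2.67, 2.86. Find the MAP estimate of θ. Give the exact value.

The Uniform(0, θ) likelihood is θ^(−n) for θ ≥ max(xᵢ), zero otherwise. Here max(xᵢ) = 8.28.
Posterior ∝ θ^(−4) · θ^(−3) = θ^(−7) on θ ≥ max(4.2, 8.28) = 8.28.
This density is strictly decreasing in θ, so the posterior mode lies at the lower boundary of the support.

θ̂_MAP = 8.28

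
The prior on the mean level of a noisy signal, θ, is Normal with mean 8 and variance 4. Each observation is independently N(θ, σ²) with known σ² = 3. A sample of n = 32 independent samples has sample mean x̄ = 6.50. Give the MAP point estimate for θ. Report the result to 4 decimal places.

θ̂_MAP = 6.5344

n = 32, x̄ = 6.50.
For a Normal prior and Normal likelihood with known variance, the posterior is Normal; its mode equals its mean, the precision-weighted average.
Prior precision 1/σ₀² = 1/4 = 0.25; data precision n/σ² = 32/3.
θ̂ = (0.25·8 + (32/3)·6.5) / (0.25 + 32/3) = (214/3)/(131/12) = 856/131 ≈ 6.5344.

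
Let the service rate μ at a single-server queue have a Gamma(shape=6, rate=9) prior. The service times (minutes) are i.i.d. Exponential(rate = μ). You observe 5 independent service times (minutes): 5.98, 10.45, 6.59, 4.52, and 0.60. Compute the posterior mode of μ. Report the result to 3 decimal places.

The Exponential(rate=μ) likelihood is ∝ μ^n e^(−μΣtᵢ). Here n = 5 and Σtᵢ = 5.98 + 10.45 + 6.59 + 4.52 + 0.60 = 28.14.
Posterior ∝ μ^5e^(−9μ) · μ^5e^(−28.14μ) = μ^10e^(−37.14μ), i.e. Gamma(11, 37.14).
Mode = (a−1)/b = 10/37.14 ≈ 0.269.

μ̂_MAP = 0.269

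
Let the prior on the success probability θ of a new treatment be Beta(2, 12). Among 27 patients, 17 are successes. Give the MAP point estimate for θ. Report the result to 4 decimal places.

θ̂_MAP = 0.4615

Prior: Beta(2, 12).
Data: 17 successes in 27 trials. The binomial likelihood contributes θ^17(1−θ)^10, so the posterior is Beta(2+17, 12+10) = Beta(19, 22).
For Beta(a, b) with a, b > 1 the mode is (a−1)/(a+b−2) = 18/39 ≈ 0.4615.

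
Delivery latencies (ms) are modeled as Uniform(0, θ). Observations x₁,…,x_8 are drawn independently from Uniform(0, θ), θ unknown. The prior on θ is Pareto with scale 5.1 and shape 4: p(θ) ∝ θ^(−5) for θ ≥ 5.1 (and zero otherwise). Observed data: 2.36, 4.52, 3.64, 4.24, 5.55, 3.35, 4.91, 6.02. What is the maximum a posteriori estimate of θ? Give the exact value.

The Uniform(0, θ) likelihood is θ^(−n) for θ ≥ max(xᵢ), zero otherwise. Here max(xᵢ) = 6.02.
Posterior ∝ θ^(−5) · θ^(−8) = θ^(−13) on θ ≥ max(5.1, 6.02) = 6.02.
This density is strictly decreasing in θ, so the posterior mode lies at the lower boundary of the support.

θ̂_MAP = 6.02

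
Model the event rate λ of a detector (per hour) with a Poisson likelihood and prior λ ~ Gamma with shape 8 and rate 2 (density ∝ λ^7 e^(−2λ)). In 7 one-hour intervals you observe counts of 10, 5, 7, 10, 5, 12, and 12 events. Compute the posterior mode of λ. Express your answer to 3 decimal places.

Σxᵢ = 10+5+7+10+5+12+12 = 61, with n = 7.
Posterior ∝ λ^7e^(−2λ) · λ^61e^(−7λ) = λ^68e^(−9λ), i.e. Gamma(shape=69, rate=9).
The mode of a Gamma(a, b) with a ≥ 1 (shape–rate) is (a−1)/b = 68/9 ≈ 7.556.

λ̂_MAP = 7.556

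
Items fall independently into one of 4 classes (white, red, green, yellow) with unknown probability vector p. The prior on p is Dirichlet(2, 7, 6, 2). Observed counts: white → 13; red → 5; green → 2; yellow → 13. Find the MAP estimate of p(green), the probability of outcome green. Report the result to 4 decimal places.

The posterior is Dirichlet(αᵢ + nᵢ) = Dirichlet(15, 12, 8, 15).
For a Dirichlet(a₁,…,a_K) with all aᵢ > 1, the mode has j-th component (aⱼ − 1)/(Σaᵢ − K).
Here Σaᵢ = 50 and K = 4, so p(green) = (8 − 1)/(50 − 4) = 7/46 ≈ 0.1522.

MAP estimate of p(green) = 0.1522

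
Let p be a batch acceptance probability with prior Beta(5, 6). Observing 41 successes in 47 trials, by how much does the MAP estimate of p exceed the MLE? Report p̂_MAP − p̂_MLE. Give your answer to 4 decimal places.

MAP − MLE = -0.0688

Posterior is Beta(46, 12); MAP = (46−1)/(58−2) = 45/56 ≈ 0.80357.
MLE ignores the prior: p̂_MLE = k/n = 41/47 ≈ 0.87234.
Difference = 45/56 − 41/47 = -181/2632 ≈ -0.0688.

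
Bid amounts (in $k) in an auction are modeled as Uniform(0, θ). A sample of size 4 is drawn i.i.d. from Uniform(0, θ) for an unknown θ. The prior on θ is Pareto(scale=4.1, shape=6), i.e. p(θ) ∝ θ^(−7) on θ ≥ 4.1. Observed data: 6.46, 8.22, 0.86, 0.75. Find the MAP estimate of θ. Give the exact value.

The Uniform(0, θ) likelihood is θ^(−n) for θ ≥ max(xᵢ), zero otherwise. Here max(xᵢ) = 8.22.
Posterior ∝ θ^(−7) · θ^(−4) = θ^(−11) on θ ≥ max(4.1, 8.22) = 8.22.
This density is strictly decreasing in θ, so the posterior mode lies at the lower boundary of the support.

θ̂_MAP = 8.22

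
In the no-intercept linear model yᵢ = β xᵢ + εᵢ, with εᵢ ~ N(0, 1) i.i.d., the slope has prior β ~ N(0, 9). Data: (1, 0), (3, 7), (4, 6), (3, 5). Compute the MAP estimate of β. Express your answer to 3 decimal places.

β̂_MAP = 1.709

log p(β | y) = −Σ(yᵢ − βxᵢ)²/(2·1) − β²/(2·9) + const.
Setting the derivative to zero: Σxᵢ(yᵢ − βxᵢ)/1 − β/9 = 0, so β = Σxᵢyᵢ / (Σxᵢ² + σ²/τ²).
Σxᵢyᵢ = 1·0 + 3·7 + 4·6 + 3·5 = 60; Σxᵢ² = 35; σ²/τ² = 1/9.
β̂_MAP = 60 / (35 + 1/9) = 60/(316/9) = 135/79 ≈ 1.709.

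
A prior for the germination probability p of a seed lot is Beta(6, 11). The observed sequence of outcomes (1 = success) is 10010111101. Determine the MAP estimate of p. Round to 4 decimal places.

Prior: Beta(6, 11).
Data: 7 successes in 11 trials (from the sequence). The binomial likelihood contributes p^7(1−p)^4, so the posterior is Beta(6+7, 11+4) = Beta(13, 15).
For Beta(a, b) with a, b > 1 the mode is (a−1)/(a+b−2) = 12/26 ≈ 0.4615.

p̂_MAP = 0.4615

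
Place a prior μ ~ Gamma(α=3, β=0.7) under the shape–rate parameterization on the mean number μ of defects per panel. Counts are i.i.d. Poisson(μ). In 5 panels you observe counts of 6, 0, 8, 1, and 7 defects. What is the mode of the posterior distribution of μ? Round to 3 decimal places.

μ̂_MAP = 4.211

Σxᵢ = 6+0+8+1+7 = 22, with n = 5.
Posterior ∝ μ^2e^(−0.7μ) · μ^22e^(−5μ) = μ^24e^(−5.7μ), i.e. Gamma(shape=25, rate=5.7).
The mode of a Gamma(a, b) with a ≥ 1 (shape–rate) is (a−1)/b = 24/5.7 ≈ 4.211.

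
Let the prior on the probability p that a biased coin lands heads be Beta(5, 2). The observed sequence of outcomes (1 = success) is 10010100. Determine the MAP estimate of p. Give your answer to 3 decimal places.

Prior: Beta(5, 2).
Data: 3 successes in 8 trials (from the sequence). The binomial likelihood contributes p^3(1−p)^5, so the posterior is Beta(5+3, 2+5) = Beta(8, 7).
For Beta(a, b) with a, b > 1 the mode is (a−1)/(a+b−2) = 7/13 ≈ 0.538.

p̂_MAP = 0.538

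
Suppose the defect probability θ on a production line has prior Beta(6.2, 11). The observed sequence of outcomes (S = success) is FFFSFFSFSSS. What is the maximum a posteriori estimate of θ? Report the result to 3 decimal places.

θ̂_MAP = 0.389

Prior: Beta(6.2, 11).
Data: 5 successes in 11 trials (from the sequence). The binomial likelihood contributes θ^5(1−θ)^6, so the posterior is Beta(6.2+5, 11+6) = Beta(11.2, 17).
For Beta(a, b) with a, b > 1 the mode is (a−1)/(a+b−2) = 10.2/26.2 ≈ 0.389.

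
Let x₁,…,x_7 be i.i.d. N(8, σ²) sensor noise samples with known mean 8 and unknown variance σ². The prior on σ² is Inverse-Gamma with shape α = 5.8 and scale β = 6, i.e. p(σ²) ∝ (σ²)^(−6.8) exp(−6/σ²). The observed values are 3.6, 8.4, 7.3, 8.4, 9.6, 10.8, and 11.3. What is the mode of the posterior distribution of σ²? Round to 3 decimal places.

σ̂²_MAP = 2.595

Sum of squared deviations about the known mean: SS = (3.6−8)² + (8.4−8)² + (7.3−8)² + (8.4−8)² + (9.6−8)² + (10.8−8)² + (11.3−8)² = 41.46.
The Normal likelihood contributes (σ²)^(−n/2) exp(−SS/(2σ²)), so the posterior is Inverse-Gamma(α + n/2, β + SS/2) = Inverse-Gamma(9.3, 26.73).
The mode of Inverse-Gamma(a, b) is b/(a+1) = 26.73/10.3 ≈ 2.595.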